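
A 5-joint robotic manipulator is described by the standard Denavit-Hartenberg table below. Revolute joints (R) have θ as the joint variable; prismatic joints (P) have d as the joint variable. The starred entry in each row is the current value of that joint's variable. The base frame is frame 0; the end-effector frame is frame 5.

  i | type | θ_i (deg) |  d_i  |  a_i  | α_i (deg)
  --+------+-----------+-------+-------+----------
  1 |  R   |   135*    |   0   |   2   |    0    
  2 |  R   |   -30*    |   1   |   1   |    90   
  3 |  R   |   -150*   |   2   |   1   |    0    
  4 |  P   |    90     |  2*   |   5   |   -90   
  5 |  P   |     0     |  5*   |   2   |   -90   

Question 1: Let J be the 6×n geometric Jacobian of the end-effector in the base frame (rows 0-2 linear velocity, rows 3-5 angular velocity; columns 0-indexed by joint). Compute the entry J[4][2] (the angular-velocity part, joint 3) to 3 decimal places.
0.259

axis z_2 = (0.9659,0.2588,0.0000); lever o_n−o_2 = (2.0613,7.7621,-4.0622)
cross product → J_v[:, 2] = (-1.0514,3.9238,6.9641)
J_ω[:, 2] = z_2
entry J[4][2] = 0.2588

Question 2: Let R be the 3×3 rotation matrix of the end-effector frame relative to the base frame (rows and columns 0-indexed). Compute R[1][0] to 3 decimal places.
0.483

End-effector x-axis (col 0 of R) = (-0.1294,0.4830,-0.8660)
R[1][0] = 0.4830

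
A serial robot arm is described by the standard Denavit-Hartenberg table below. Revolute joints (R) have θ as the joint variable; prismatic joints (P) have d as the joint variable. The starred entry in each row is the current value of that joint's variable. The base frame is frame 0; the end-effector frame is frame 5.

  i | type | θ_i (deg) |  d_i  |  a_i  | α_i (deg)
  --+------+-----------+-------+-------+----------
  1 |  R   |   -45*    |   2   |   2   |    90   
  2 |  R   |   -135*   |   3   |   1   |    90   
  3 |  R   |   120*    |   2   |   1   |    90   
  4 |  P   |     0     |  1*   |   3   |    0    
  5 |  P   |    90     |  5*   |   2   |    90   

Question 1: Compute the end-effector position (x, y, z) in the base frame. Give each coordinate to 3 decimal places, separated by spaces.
after link 1: o_1 = (1.4142, -1.4142, 2.0000)
after link 2: o_2 = (-1.2071, -3.0355, 1.2929)
after link 3: o_3 = (-2.5695, -2.8979, 3.0607)
after link 4: o_4 = (-4.4432, -5.4056, 3.5089)
after link 5: o_5 = (-9.3760, -4.0083, 1.8613)

-9.376 -4.008 1.861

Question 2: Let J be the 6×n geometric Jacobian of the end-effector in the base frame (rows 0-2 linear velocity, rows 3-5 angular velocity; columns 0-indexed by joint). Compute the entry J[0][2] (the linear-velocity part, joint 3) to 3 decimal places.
0.972

axis z_2 = (-0.5000,0.5000,0.7071); lever o_n−o_2 = (-8.1689,-0.9727,0.5684)
cross product → J_v[:, 2] = (0.9720,-5.4921,4.5708)
J_ω[:, 2] = z_2
entry J[0][2] = 0.9720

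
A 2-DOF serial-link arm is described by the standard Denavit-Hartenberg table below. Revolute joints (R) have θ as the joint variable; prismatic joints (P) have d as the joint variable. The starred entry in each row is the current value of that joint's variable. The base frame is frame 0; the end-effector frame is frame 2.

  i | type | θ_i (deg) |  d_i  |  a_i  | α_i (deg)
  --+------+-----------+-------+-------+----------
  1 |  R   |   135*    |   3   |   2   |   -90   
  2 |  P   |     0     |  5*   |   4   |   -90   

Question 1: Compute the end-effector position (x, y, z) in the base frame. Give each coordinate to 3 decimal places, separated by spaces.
-7.778 0.707 3.000

after link 1: o_1 = (-1.4142, 1.4142, 3.0000)
after link 2: o_2 = (-7.7782, 0.7071, 3.0000)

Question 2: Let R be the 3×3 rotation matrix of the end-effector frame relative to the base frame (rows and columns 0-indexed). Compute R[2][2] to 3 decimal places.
End-effector z-axis (col 2 of R) = (-0.0000,-0.0000,-1.0000)
R[2][2] = -1.0000

-1.000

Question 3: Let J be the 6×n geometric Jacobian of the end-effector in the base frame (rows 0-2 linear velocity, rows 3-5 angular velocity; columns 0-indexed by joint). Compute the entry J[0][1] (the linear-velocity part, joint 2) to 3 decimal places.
-0.707

prismatic axis z_1 = (-0.7071,-0.7071,0.0000)
J_v[:, 1] = z_1; J_ω[:, 1] = (0,0,0)
entry J[0][1] = -0.7071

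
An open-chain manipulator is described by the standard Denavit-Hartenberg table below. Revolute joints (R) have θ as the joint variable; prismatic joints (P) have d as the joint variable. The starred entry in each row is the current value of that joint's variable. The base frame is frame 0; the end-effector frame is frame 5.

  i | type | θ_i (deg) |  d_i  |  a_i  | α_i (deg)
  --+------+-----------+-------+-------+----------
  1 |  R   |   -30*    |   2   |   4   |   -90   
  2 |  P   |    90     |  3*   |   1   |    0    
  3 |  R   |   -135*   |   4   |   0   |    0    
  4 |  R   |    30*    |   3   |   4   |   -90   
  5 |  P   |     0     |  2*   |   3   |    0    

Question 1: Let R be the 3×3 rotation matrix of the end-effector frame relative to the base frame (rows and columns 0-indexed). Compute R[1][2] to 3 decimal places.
End-effector z-axis (col 2 of R) = (0.2241,-0.1294,-0.9659)
R[1][2] = -0.1294

-0.129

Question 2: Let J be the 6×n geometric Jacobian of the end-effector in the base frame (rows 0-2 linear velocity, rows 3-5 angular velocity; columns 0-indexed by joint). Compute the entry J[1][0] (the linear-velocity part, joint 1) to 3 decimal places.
14.768

axis z_0 = ẑ; lever o_n−o_0 = (14.7680,3.0207,0.8799)
cross product → J_v[:, 0] = (-3.0207,14.7680,0.0000)
J_ω[:, 0] = z_0
entry J[1][0] = 14.7680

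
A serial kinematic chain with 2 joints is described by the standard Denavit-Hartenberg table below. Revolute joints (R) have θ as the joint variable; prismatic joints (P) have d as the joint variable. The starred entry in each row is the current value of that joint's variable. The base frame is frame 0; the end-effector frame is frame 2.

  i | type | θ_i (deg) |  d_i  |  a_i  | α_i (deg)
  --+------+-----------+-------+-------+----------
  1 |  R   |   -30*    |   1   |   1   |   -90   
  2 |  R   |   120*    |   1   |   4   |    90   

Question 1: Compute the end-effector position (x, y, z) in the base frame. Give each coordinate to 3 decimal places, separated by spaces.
-0.366 1.366 -2.464

after link 1: o_1 = (0.8660, -0.5000, 1.0000)
after link 2: o_2 = (-0.3660, 1.3660, -2.4641)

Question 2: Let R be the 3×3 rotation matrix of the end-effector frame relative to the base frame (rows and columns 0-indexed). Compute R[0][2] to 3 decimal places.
End-effector z-axis (col 2 of R) = (0.7500,-0.4330,-0.5000)
R[0][2] = 0.7500

0.750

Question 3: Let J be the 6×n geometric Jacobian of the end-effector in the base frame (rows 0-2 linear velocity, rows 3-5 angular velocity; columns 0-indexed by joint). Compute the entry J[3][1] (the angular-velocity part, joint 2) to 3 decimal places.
axis z_1 = (0.5000,0.8660,0.0000); lever o_n−o_1 = (-1.2321,1.8660,-3.4641)
cross product → J_v[:, 1] = (-3.0000,1.7321,2.0000)
J_ω[:, 1] = z_1
entry J[3][1] = 0.5000

0.500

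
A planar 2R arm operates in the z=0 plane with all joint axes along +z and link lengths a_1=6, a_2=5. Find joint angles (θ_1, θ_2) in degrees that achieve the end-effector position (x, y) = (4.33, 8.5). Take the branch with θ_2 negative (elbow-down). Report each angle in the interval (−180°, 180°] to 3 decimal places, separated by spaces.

cos θ_2 = (90.9989−6²−5²)/(2·6·5) = 0.5000; θ_2 = -60.0012° (elbow-down)
β = atan2(8.5000,4.3300) = 63.0052°; ψ = atan2(-4.3302,8.4999) = -26.9960°
θ_1 = β − ψ = 90.0012°

90.001 -60.001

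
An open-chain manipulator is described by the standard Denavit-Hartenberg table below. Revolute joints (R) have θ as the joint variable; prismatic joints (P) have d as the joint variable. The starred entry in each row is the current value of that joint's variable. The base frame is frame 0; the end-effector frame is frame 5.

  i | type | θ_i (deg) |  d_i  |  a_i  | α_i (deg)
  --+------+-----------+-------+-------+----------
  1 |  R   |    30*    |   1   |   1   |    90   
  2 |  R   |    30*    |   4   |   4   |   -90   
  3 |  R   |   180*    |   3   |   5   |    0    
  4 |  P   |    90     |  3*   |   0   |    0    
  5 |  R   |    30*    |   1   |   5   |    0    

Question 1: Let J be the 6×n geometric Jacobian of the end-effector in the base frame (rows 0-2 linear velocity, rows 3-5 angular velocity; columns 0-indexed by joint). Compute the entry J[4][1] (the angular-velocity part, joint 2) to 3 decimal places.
-0.866

axis z_1 = (0.5000,-0.8660,0.0000); lever o_n−o_1 = (2.2590,-8.3146,6.8122)
cross product → J_v[:, 1] = (-5.8995,-3.4061,-2.2010)
J_ω[:, 1] = z_1
entry J[4][1] = -0.8660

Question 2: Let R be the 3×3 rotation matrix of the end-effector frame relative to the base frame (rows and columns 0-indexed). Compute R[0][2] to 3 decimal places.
End-effector z-axis (col 2 of R) = (-0.4330,-0.2500,0.8660)
R[0][2] = -0.4330

-0.433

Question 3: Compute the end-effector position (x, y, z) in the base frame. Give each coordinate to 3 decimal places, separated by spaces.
3.125 -7.815 7.812

after link 1: o_1 = (0.8660, 0.5000, 1.0000)
after link 2: o_2 = (5.8660, -1.2321, 3.0000)
after link 3: o_3 = (0.8170, -4.1471, 3.0981)
after link 4: o_4 = (-0.4821, -4.8971, 5.6962)
after link 5: o_5 = (3.1250, -7.8146, 7.8122)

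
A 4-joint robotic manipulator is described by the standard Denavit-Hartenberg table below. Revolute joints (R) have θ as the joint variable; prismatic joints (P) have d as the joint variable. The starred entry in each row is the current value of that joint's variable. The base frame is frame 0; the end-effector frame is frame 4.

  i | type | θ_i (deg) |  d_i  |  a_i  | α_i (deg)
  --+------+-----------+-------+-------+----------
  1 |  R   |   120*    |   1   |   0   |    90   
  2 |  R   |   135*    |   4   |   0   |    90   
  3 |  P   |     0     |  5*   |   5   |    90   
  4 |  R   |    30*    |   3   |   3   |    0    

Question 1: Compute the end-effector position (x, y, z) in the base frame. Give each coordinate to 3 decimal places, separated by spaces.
after link 1: o_1 = (0.0000, 0.0000, 1.0000)
after link 2: o_2 = (3.4641, 2.0000, 1.0000)
after link 3: o_3 = (3.4641, 2.0000, 8.0711)
after link 4: o_4 = (1.2543, -0.1724, 10.9688)

1.254 -0.172 10.969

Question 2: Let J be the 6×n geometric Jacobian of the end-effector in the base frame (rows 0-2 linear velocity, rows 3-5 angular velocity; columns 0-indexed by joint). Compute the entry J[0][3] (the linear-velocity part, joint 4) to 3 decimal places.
-1.449

axis z_3 = (-0.8660,-0.5000,0.0000); lever o_n−o_3 = (-2.2098,-2.1724,2.8978)
cross product → J_v[:, 3] = (-1.4489,2.5095,0.7765)
J_ω[:, 3] = z_3
entry J[0][3] = -1.4489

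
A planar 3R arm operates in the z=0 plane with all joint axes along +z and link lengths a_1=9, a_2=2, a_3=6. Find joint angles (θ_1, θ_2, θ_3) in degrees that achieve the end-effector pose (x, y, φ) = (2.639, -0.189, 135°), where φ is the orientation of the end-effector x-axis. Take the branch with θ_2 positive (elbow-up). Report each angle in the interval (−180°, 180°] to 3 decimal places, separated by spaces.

wrist centre = target − a_3·(cos φ, sin φ) = (6.8816, -4.4316)
cos θ_2 = (66.9964−9²−2²)/(2·9·2) = -0.5001; θ_2 = 120.0066° (elbow-up)
β = atan2(-4.4316,6.8816) = -32.7807°; ψ = atan2(1.7319,7.9998) = 12.2159°
θ_1 = β − ψ = -44.9966°
θ_3 = φ − θ_1 − θ_2 = 59.9900° (wrapped to (-180°,180°])

-44.997 120.007 59.990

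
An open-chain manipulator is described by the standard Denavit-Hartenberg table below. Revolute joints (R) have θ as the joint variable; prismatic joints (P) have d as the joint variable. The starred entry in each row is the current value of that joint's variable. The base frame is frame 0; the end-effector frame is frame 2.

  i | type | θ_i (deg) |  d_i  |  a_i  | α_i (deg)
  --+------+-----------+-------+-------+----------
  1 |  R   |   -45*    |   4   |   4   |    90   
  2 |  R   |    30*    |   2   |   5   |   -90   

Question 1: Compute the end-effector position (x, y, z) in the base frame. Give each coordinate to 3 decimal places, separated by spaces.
4.476 -7.305 6.500

after link 1: o_1 = (2.8284, -2.8284, 4.0000)
after link 2: o_2 = (4.4761, -7.3045, 6.5000)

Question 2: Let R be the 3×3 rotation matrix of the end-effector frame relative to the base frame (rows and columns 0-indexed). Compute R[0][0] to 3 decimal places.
0.612

End-effector x-axis (col 0 of R) = (0.6124,-0.6124,0.5000)
R[0][0] = 0.6124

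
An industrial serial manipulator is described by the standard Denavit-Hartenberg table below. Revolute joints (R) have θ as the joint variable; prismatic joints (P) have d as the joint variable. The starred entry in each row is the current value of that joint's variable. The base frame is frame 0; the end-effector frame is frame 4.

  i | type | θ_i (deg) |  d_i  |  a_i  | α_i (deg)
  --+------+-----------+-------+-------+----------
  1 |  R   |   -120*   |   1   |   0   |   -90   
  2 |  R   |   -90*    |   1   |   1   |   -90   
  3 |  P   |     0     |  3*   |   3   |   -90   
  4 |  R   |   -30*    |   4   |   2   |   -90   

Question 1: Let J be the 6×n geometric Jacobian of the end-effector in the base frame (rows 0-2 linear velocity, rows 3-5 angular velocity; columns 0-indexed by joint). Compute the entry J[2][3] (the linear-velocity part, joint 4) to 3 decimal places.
axis z_3 = (-0.8660,0.5000,-0.0000); lever o_n−o_3 = (-3.9641,1.1340,1.7321)
cross product → J_v[:, 3] = (0.8660,1.5000,1.0000)
J_ω[:, 3] = z_3
entry J[2][3] = 1.0000

1.000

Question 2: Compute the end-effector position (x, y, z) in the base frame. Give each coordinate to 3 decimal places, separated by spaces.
-4.598 -1.964 6.732

after link 1: o_1 = (0.0000, 0.0000, 1.0000)
after link 2: o_2 = (0.8660, -0.5000, 2.0000)
after link 3: o_3 = (-0.6340, -3.0981, 5.0000)
after link 4: o_4 = (-4.5981, -1.9641, 6.7321)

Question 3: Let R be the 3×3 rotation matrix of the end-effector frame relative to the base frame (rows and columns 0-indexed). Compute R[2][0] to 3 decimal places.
0.866

End-effector x-axis (col 0 of R) = (-0.2500,-0.4330,0.8660)
R[2][0] = 0.8660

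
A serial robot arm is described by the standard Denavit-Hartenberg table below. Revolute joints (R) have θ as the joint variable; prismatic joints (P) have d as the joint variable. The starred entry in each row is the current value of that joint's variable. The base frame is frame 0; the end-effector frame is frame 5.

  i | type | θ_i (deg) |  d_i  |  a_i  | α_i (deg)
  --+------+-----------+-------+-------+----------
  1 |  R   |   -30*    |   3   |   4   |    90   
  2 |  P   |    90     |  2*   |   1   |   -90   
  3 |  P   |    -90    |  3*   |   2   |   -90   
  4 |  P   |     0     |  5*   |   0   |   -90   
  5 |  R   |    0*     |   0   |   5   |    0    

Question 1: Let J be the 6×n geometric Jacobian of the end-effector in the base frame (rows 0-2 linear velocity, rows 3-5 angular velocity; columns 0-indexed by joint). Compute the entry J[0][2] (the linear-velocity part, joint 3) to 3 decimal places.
-0.866

prismatic axis z_2 = (-0.8660,0.5000,0.0000)
J_v[:, 2] = z_2; J_ω[:, 2] = (0,0,0)
entry J[0][2] = -0.8660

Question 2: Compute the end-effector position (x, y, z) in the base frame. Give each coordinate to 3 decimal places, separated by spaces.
after link 1: o_1 = (3.4641, -2.0000, 3.0000)
after link 2: o_2 = (2.4641, -3.7321, 4.0000)
after link 3: o_3 = (-1.1340, -3.9641, 4.0000)
after link 4: o_4 = (-1.1340, -3.9641, 9.0000)
after link 5: o_5 = (-3.6340, -8.2942, 9.0000)

-3.634 -8.294 9.000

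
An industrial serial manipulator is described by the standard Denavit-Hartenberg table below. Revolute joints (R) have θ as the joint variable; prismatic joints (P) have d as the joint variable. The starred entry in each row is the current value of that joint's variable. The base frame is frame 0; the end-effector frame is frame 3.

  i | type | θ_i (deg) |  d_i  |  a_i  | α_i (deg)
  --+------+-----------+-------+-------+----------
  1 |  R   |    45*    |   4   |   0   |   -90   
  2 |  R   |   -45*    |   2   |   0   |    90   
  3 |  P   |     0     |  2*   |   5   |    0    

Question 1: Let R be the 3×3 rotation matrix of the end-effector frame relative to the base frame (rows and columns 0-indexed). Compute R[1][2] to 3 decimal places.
-0.500

End-effector z-axis (col 2 of R) = (-0.5000,-0.5000,0.7071)
R[1][2] = -0.5000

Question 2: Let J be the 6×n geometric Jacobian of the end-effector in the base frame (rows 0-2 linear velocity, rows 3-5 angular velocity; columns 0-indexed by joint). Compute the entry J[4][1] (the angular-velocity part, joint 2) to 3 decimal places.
axis z_1 = (-0.7071,0.7071,0.0000); lever o_n−o_1 = (0.0858,2.9142,4.9497)
cross product → J_v[:, 1] = (3.5000,3.5000,-2.1213)
J_ω[:, 1] = z_1
entry J[4][1] = 0.7071

0.707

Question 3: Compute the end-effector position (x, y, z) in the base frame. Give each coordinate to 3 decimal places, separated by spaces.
0.086 2.914 8.950

after link 1: o_1 = (0.0000, 0.0000, 4.0000)
after link 2: o_2 = (-1.4142, 1.4142, 4.0000)
after link 3: o_3 = (0.0858, 2.9142, 8.9497)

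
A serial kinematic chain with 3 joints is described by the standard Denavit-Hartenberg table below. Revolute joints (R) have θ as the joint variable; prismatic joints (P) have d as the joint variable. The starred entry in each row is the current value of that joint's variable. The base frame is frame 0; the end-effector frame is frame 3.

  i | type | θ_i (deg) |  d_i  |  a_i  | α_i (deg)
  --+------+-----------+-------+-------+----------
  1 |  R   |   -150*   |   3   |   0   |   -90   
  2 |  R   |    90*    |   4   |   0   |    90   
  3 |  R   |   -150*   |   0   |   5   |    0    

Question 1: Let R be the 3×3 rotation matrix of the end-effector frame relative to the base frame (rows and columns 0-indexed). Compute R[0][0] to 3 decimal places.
End-effector x-axis (col 0 of R) = (-0.2500,0.4330,0.8660)
R[0][0] = -0.2500

-0.250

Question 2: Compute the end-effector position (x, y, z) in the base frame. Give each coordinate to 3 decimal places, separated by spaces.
after link 1: o_1 = (0.0000, 0.0000, 3.0000)
after link 2: o_2 = (2.0000, -3.4641, 3.0000)
after link 3: o_3 = (0.7500, -1.2990, 7.3301)

0.750 -1.299 7.330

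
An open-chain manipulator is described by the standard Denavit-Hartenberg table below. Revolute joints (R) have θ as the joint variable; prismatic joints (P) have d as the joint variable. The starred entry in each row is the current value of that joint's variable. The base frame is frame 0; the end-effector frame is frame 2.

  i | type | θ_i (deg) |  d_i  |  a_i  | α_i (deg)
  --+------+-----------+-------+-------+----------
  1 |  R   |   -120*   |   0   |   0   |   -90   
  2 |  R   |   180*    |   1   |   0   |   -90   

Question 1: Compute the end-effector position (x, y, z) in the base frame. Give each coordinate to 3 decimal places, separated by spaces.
0.866 -0.500 0.000

after link 1: o_1 = (0.0000, 0.0000, 0.0000)
after link 2: o_2 = (0.8660, -0.5000, 0.0000)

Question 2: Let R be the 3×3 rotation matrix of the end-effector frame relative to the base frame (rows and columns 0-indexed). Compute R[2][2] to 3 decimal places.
1.000

End-effector z-axis (col 2 of R) = (0.0000,0.0000,1.0000)
R[2][2] = 1.0000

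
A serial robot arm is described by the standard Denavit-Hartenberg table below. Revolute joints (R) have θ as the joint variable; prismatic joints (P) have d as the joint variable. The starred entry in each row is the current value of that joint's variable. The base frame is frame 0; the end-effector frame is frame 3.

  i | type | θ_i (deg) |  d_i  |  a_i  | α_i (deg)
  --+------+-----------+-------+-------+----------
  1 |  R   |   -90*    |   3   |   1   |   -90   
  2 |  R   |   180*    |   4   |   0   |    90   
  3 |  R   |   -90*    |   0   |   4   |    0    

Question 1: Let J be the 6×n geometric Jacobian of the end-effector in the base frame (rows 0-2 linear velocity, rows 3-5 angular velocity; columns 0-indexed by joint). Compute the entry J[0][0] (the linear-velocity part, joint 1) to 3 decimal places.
1.000

axis z_0 = ẑ; lever o_n−o_0 = (-0.0000,-1.0000,3.0000)
cross product → J_v[:, 0] = (1.0000,-0.0000,0.0000)
J_ω[:, 0] = z_0
entry J[0][0] = 1.0000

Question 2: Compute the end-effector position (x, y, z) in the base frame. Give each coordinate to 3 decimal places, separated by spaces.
-0.000 -1.000 3.000

after link 1: o_1 = (0.0000, -1.0000, 3.0000)
after link 2: o_2 = (4.0000, -1.0000, 3.0000)
after link 3: o_3 = (-0.0000, -1.0000, 3.0000)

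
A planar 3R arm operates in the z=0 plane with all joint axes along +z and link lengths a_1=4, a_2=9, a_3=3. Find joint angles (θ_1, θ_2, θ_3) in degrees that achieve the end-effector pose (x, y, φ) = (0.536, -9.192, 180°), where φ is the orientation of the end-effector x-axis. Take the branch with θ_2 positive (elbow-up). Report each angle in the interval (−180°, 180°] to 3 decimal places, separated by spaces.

-134.999 90.003 -135.004

wrist centre = target − a_3·(cos φ, sin φ) = (3.5360, -9.1920)
cos θ_2 = (96.9962−4²−9²)/(2·4·9) = -0.0001; θ_2 = 90.0031° (elbow-up)
β = atan2(-9.1920,3.5360) = -68.9591°; ψ = atan2(9.0000,3.9995) = 66.0401°
θ_1 = β − ψ = -134.9992°
θ_3 = φ − θ_1 − θ_2 = -135.0038° (wrapped to (-180°,180°])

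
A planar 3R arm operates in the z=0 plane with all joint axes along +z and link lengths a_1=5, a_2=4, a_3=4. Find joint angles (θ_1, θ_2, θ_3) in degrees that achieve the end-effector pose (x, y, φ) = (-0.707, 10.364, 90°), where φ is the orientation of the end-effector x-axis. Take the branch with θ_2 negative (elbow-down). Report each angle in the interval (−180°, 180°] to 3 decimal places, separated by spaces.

wrist centre = target − a_3·(cos φ, sin φ) = (-0.7070, 6.3640)
cos θ_2 = (41.0003−5²−4²)/(2·5·4) = 0.0000; θ_2 = -89.9995° (elbow-down)
β = atan2(6.3640,-0.7070) = 96.3392°; ψ = atan2(-4.0000,5.0000) = -38.6596°
θ_1 = β − ψ = 134.9988°
θ_3 = φ − θ_1 − θ_2 = 45.0007° (wrapped to (-180°,180°])

134.999 -90.000 45.001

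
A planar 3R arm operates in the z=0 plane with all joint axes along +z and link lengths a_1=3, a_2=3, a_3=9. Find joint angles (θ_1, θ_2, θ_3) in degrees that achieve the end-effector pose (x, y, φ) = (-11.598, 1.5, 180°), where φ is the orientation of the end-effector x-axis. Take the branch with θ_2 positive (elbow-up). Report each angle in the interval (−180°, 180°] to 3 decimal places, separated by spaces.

wrist centre = target − a_3·(cos φ, sin φ) = (-2.5980, 1.5000)
cos θ_2 = (8.9996−3²−3²)/(2·3·3) = -0.5000; θ_2 = 120.0015° (elbow-up)
β = atan2(1.5000,-2.5980) = 149.9993°; ψ = atan2(2.5980,1.4999) = 60.0007°
θ_1 = β − ψ = 89.9985°
θ_3 = φ − θ_1 − θ_2 = -30.0000° (wrapped to (-180°,180°])

89.999 120.001 -30.000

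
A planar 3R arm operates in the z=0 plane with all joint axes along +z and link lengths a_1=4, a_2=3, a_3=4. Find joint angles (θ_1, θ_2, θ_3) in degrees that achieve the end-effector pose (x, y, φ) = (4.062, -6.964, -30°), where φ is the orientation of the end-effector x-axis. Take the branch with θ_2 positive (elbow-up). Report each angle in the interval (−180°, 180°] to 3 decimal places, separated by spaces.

-120.003 90.003 0.000

wrist centre = target − a_3·(cos φ, sin φ) = (0.5979, -4.9640)
cos θ_2 = (24.9988−4²−3²)/(2·4·3) = -0.0001; θ_2 = 90.0029° (elbow-up)
β = atan2(-4.9640,0.5979) = -83.1320°; ψ = atan2(3.0000,3.9998) = 36.8709°
θ_1 = β − ψ = -120.0029°
θ_3 = φ − θ_1 − θ_2 = 0.0000° (wrapped to (-180°,180°])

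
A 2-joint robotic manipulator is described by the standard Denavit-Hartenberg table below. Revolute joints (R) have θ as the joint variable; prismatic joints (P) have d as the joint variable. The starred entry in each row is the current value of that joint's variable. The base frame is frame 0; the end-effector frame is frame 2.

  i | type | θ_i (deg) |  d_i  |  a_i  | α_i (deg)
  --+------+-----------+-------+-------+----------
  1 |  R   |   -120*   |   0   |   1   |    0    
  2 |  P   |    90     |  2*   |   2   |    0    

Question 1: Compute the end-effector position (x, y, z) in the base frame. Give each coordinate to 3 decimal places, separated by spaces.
1.232 -1.866 2.000

after link 1: o_1 = (-0.5000, -0.8660, 0.0000)
after link 2: o_2 = (1.2321, -1.8660, 2.0000)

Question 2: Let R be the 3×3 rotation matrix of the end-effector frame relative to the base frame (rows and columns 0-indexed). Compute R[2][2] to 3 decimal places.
1.000

End-effector z-axis (col 2 of R) = (0.0000,0.0000,1.0000)
R[2][2] = 1.0000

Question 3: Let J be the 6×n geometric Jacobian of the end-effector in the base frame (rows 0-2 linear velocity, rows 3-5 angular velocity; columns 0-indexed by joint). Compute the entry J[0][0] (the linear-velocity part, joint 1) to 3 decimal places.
axis z_0 = ẑ; lever o_n−o_0 = (1.2321,-1.8660,2.0000)
cross product → J_v[:, 0] = (1.8660,1.2321,-0.0000)
J_ω[:, 0] = z_0
entry J[0][0] = 1.8660

1.866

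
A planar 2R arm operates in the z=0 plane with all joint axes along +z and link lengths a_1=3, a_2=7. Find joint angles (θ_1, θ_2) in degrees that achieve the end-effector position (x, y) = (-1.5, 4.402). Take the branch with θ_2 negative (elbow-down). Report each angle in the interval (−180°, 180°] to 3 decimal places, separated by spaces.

cos θ_2 = (21.6276−3²−7²)/(2·3·7) = -0.8660; θ_2 = -149.9982° (elbow-down)
β = atan2(4.4020,-1.5000) = 108.8168°; ψ = atan2(-3.5002,-3.0621) = -131.1803°
θ_1 = β − ψ = 239.9971°

-120.003 -149.998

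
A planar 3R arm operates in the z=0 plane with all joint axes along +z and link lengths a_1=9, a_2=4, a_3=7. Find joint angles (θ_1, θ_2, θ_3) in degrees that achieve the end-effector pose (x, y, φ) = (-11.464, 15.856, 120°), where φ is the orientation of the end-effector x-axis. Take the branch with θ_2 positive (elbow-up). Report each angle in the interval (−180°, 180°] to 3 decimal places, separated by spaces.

wrist centre = target − a_3·(cos φ, sin φ) = (-7.9640, 9.7938)
cos θ_2 = (159.3442−9²−4²)/(2·9·4) = 0.8659; θ_2 = 30.0152° (elbow-up)
β = atan2(9.7938,-7.9640) = 129.1168°; ψ = atan2(2.0009,12.4636) = 9.1205°
θ_1 = β − ψ = 119.9963°
θ_3 = φ − θ_1 − θ_2 = -30.0115° (wrapped to (-180°,180°])

119.996 30.015 -30.012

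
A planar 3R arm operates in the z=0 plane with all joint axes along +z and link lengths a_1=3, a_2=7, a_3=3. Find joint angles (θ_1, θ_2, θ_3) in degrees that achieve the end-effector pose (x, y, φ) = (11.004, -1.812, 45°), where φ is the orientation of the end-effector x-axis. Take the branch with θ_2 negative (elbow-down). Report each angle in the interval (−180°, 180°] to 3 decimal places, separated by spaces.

-2.766 -30.000 77.767

wrist centre = target − a_3·(cos φ, sin φ) = (8.8827, -3.9333)
cos θ_2 = (94.3730−3²−7²)/(2·3·7) = 0.8660; θ_2 = -30.0002° (elbow-down)
β = atan2(-3.9333,8.8827) = -23.8841°; ψ = atan2(-3.5000,9.0622) = -21.1177°
θ_1 = β − ψ = -2.7664°
θ_3 = φ − θ_1 − θ_2 = 77.7666° (wrapped to (-180°,180°])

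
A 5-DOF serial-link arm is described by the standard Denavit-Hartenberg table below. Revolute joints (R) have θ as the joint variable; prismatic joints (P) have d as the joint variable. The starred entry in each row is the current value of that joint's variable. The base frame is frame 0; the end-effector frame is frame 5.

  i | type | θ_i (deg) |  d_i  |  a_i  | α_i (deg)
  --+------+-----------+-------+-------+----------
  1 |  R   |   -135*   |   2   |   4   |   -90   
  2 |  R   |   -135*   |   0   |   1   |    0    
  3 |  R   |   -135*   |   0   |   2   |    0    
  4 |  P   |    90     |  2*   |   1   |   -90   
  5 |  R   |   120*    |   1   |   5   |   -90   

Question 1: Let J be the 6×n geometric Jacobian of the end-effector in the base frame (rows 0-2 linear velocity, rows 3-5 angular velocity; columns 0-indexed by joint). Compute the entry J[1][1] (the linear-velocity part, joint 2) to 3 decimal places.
axis z_1 = (0.7071,-0.7071,0.0000); lever o_n−o_1 = (-2.2083,1.0870,-0.2929)
cross product → J_v[:, 1] = (0.2071,0.2071,-0.7929)
J_ω[:, 1] = z_1
entry J[1][1] = 0.2071

0.207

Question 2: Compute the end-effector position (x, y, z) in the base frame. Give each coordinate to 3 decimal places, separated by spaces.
-5.037 -1.741 1.707

after link 1: o_1 = (-2.8284, -2.8284, 2.0000)
after link 2: o_2 = (-2.3284, -2.3284, 2.7071)
after link 3: o_3 = (-2.3284, -2.3284, 0.7071)
after link 4: o_4 = (-0.2071, -3.0355, 0.7071)
after link 5: o_5 = (-5.0367, -1.7414, 1.7071)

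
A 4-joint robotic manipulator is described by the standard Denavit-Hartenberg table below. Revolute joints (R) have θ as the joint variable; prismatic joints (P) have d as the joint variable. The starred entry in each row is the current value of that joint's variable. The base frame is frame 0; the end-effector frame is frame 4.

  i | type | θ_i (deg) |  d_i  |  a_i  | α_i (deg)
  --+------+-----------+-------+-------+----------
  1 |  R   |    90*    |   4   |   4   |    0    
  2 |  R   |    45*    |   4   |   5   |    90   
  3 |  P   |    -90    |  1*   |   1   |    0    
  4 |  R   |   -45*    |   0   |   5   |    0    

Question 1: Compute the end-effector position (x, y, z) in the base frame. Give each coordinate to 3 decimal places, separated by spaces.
-0.328 5.743 3.464

after link 1: o_1 = (0.0000, 4.0000, 4.0000)
after link 2: o_2 = (-3.5355, 7.5355, 8.0000)
after link 3: o_3 = (-2.8284, 8.2426, 7.0000)
after link 4: o_4 = (-0.3284, 5.7426, 3.4645)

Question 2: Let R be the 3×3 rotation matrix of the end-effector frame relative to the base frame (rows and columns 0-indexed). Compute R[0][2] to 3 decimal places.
End-effector z-axis (col 2 of R) = (0.7071,0.7071,0.0000)
R[0][2] = 0.7071

0.707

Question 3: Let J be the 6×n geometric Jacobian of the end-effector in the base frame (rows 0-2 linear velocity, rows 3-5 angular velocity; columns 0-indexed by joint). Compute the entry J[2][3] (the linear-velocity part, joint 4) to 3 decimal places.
-3.536

axis z_3 = (0.7071,0.7071,0.0000); lever o_n−o_3 = (2.5000,-2.5000,-3.5355)
cross product → J_v[:, 3] = (-2.5000,2.5000,-3.5355)
J_ω[:, 3] = z_3
entry J[2][3] = -3.5355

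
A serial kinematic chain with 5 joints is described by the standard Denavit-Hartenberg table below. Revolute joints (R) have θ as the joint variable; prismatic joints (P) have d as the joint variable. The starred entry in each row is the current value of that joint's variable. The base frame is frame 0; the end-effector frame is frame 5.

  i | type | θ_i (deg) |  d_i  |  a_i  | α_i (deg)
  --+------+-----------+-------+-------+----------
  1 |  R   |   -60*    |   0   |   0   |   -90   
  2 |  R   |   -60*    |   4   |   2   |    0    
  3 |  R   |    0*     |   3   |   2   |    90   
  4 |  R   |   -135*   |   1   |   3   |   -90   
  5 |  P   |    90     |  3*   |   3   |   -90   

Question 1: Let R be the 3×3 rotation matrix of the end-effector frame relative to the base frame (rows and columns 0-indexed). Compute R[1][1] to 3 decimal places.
End-effector y-axis (col 1 of R) = (0.4356,0.6597,-0.6124)
R[1][1] = 0.6597

0.660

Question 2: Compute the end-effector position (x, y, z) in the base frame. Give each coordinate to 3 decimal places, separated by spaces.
after link 1: o_1 = (0.0000, 0.0000, 0.0000)
after link 2: o_2 = (3.9641, 1.1340, 1.7321)
after link 3: o_3 = (7.0622, 1.7679, 3.4641)
after link 4: o_4 = (4.2617, 2.3758, 2.1270)
after link 5: o_5 = (4.2540, -1.8534, 2.4641)

4.254 -1.853 2.464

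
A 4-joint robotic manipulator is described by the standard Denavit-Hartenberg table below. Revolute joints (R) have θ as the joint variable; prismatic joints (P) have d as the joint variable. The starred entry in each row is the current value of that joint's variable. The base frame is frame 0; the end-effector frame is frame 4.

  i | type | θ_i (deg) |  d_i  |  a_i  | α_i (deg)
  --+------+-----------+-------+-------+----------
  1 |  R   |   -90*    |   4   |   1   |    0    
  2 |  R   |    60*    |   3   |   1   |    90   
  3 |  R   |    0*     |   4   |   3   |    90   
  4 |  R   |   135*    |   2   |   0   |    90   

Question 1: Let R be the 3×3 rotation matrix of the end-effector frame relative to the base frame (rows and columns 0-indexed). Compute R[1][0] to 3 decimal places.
-0.259

End-effector x-axis (col 0 of R) = (-0.9659,-0.2588,0.0000)
R[1][0] = -0.2588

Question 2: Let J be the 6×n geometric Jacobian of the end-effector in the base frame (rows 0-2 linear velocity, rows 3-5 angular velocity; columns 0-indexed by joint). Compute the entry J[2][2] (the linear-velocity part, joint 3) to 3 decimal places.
axis z_2 = (-0.5000,-0.8660,0.0000); lever o_n−o_2 = (0.5981,-4.9641,-2.0000)
cross product → J_v[:, 2] = (1.7321,-1.0000,3.0000)
J_ω[:, 2] = z_2
entry J[2][2] = 3.0000

3.000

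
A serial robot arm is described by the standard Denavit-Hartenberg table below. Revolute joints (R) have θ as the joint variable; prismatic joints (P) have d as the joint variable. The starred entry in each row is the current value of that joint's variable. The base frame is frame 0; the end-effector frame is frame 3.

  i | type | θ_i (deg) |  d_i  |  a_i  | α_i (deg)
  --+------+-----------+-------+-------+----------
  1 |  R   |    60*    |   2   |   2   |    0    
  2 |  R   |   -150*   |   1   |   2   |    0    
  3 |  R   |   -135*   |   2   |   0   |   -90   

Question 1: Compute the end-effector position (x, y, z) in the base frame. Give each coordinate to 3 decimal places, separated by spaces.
1.000 -0.268 5.000

after link 1: o_1 = (1.0000, 1.7321, 2.0000)
after link 2: o_2 = (1.0000, -0.2679, 3.0000)
after link 3: o_3 = (1.0000, -0.2679, 5.0000)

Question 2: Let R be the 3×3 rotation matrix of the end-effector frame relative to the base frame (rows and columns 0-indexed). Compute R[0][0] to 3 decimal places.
End-effector x-axis (col 0 of R) = (-0.7071,0.7071,0.0000)
R[0][0] = -0.7071

-0.707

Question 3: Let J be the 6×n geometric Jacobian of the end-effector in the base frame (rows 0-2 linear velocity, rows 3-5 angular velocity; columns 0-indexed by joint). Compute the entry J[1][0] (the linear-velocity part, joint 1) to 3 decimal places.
1.000

axis z_0 = ẑ; lever o_n−o_0 = (1.0000,-0.2679,5.0000)
cross product → J_v[:, 0] = (0.2679,1.0000,-0.0000)
J_ω[:, 0] = z_0
entry J[1][0] = 1.0000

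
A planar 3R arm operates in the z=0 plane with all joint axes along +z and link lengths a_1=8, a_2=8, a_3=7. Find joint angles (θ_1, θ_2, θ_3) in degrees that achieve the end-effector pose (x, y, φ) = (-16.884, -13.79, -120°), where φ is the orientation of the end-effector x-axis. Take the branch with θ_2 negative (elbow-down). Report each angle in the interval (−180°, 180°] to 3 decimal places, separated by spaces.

-134.998 -30.001 44.998

wrist centre = target − a_3·(cos φ, sin φ) = (-13.3840, -7.7278)
cos θ_2 = (238.8507−8²−8²)/(2·8·8) = 0.8660; θ_2 = -30.0005° (elbow-down)
β = atan2(-7.7278,-13.3840) = -149.9982°; ψ = atan2(-4.0001,14.9282) = -15.0003°
θ_1 = β − ψ = -134.9979°
θ_3 = φ − θ_1 − θ_2 = 44.9984° (wrapped to (-180°,180°])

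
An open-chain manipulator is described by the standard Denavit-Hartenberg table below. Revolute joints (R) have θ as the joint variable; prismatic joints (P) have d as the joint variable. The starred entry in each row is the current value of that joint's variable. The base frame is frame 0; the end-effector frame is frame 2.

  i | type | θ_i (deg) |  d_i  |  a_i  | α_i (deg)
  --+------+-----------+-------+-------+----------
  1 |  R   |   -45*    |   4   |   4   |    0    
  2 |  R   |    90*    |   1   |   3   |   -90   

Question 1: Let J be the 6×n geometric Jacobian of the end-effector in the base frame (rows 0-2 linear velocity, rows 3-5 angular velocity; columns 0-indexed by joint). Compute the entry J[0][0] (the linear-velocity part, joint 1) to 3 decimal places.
0.707

axis z_0 = ẑ; lever o_n−o_0 = (4.9497,-0.7071,5.0000)
cross product → J_v[:, 0] = (0.7071,4.9497,-0.0000)
J_ω[:, 0] = z_0
entry J[0][0] = 0.7071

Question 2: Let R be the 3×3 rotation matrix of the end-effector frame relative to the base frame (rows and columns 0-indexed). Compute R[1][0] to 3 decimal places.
End-effector x-axis (col 0 of R) = (0.7071,0.7071,0.0000)
R[1][0] = 0.7071

0.707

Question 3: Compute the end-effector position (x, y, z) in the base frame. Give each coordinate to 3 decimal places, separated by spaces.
4.950 -0.707 5.000

after link 1: o_1 = (2.8284, -2.8284, 4.0000)
after link 2: o_2 = (4.9497, -0.7071, 5.0000)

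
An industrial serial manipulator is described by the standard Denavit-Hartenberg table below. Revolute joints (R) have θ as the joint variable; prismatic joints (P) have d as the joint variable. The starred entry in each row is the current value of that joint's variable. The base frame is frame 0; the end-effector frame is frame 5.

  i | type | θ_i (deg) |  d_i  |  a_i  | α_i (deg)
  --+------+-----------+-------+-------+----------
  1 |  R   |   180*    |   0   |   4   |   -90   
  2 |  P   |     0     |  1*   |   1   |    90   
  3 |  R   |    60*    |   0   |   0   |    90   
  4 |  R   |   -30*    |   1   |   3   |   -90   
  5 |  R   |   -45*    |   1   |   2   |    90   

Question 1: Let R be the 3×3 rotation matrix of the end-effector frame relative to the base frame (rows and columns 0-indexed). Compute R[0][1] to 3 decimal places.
End-effector y-axis (col 1 of R) = (-0.2500,-0.4330,0.8660)
R[0][1] = -0.2500

-0.250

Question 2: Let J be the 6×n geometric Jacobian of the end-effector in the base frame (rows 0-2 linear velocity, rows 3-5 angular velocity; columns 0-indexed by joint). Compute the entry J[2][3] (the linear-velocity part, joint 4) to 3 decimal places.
axis z_3 = (-0.8660,0.5000,0.0000); lever o_n−o_3 = (-4.2522,-2.5366,-1.3411)
cross product → J_v[:, 3] = (-0.6705,-1.1614,4.3228)
J_ω[:, 3] = z_3
entry J[2][3] = 4.3228

4.323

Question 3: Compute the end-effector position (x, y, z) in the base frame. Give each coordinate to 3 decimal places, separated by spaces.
-9.252 -3.537 -1.341

after link 1: o_1 = (-4.0000, 0.0000, 0.0000)
after link 2: o_2 = (-5.0000, -1.0000, 0.0000)
after link 3: o_3 = (-5.0000, -1.0000, 0.0000)
after link 4: o_4 = (-7.1651, -2.7500, -1.5000)
after link 5: o_5 = (-9.2522, -3.5366, -1.3411)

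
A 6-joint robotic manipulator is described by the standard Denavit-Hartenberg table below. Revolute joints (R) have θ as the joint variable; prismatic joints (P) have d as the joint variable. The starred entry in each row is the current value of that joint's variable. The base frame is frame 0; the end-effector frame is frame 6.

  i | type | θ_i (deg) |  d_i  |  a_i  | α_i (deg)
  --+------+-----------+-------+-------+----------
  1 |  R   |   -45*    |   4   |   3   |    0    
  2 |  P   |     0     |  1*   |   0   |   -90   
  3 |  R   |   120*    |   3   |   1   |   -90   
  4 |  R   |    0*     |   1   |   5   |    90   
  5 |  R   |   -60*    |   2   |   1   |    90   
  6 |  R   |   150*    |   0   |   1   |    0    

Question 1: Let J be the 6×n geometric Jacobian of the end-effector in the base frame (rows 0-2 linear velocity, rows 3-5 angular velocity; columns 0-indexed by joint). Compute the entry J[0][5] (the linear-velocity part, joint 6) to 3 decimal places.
-0.789

axis z_5 = (0.6124,-0.6124,0.5000); lever o_n−o_5 = (0.0474,0.6597,0.7500)
cross product → J_v[:, 5] = (-0.7891,-0.4356,0.4330)
J_ω[:, 5] = z_5
entry J[0][5] = -0.7891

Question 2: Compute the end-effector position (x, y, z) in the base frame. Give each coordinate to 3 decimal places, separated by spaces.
3.324 4.454 0.188

after link 1: o_1 = (2.1213, -2.1213, 4.0000)
after link 2: o_2 = (2.1213, -2.1213, 5.0000)
after link 3: o_3 = (3.8891, 0.3536, 4.1340)
after link 4: o_4 = (1.5089, 2.7337, 0.3038)
after link 5: o_5 = (3.2767, 3.7944, -0.5622)
after link 6: o_6 = (3.3241, 4.4541, 0.1878)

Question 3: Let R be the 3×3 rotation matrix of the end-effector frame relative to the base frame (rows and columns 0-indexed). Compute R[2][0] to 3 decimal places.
0.750

End-effector x-axis (col 0 of R) = (0.0474,0.6597,0.7500)
R[2][0] = 0.7500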